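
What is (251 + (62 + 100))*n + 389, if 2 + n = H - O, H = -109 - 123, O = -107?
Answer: -52062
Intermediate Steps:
H = -232
n = -127 (n = -2 + (-232 - 1*(-107)) = -2 + (-232 + 107) = -2 - 125 = -127)
(251 + (62 + 100))*n + 389 = (251 + (62 + 100))*(-127) + 389 = (251 + 162)*(-127) + 389 = 413*(-127) + 389 = -52451 + 389 = -52062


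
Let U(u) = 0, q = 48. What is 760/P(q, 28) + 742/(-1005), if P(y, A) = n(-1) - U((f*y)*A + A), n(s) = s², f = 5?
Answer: 763058/1005 ≈ 759.26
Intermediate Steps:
P(y, A) = 1 (P(y, A) = (-1)² - 1*0 = 1 + 0 = 1)
760/P(q, 28) + 742/(-1005) = 760/1 + 742/(-1005) = 760*1 + 742*(-1/1005) = 760 - 742/1005 = 763058/1005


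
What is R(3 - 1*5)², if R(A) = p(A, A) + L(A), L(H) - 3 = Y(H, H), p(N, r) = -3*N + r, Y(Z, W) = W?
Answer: 25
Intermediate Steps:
p(N, r) = r - 3*N
L(H) = 3 + H
R(A) = 3 - A (R(A) = (A - 3*A) + (3 + A) = -2*A + (3 + A) = 3 - A)
R(3 - 1*5)² = (3 - (3 - 1*5))² = (3 - (3 - 5))² = (3 - 1*(-2))² = (3 + 2)² = 5² = 25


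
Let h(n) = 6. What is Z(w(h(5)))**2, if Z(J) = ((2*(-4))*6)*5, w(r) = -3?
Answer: 57600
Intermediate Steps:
Z(J) = -240 (Z(J) = -8*6*5 = -48*5 = -240)
Z(w(h(5)))**2 = (-240)**2 = 57600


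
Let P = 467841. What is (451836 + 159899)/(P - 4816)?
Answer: 122347/92605 ≈ 1.3212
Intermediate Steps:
(451836 + 159899)/(P - 4816) = (451836 + 159899)/(467841 - 4816) = 611735/463025 = 611735*(1/463025) = 122347/92605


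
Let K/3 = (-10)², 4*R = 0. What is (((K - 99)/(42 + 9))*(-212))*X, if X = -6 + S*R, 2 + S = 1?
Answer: 85224/17 ≈ 5013.2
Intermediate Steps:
S = -1 (S = -2 + 1 = -1)
R = 0 (R = (¼)*0 = 0)
K = 300 (K = 3*(-10)² = 3*100 = 300)
X = -6 (X = -6 - 1*0 = -6 + 0 = -6)
(((K - 99)/(42 + 9))*(-212))*X = (((300 - 99)/(42 + 9))*(-212))*(-6) = ((201/51)*(-212))*(-6) = ((201*(1/51))*(-212))*(-6) = ((67/17)*(-212))*(-6) = -14204/17*(-6) = 85224/17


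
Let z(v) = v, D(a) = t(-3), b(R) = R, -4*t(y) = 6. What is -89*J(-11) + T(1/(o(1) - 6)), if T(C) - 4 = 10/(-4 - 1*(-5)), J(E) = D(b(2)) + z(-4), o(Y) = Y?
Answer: 1007/2 ≈ 503.50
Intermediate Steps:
t(y) = -3/2 (t(y) = -¼*6 = -3/2)
D(a) = -3/2
J(E) = -11/2 (J(E) = -3/2 - 4 = -11/2)
T(C) = 14 (T(C) = 4 + 10/(-4 - 1*(-5)) = 4 + 10/(-4 + 5) = 4 + 10/1 = 4 + 10*1 = 4 + 10 = 14)
-89*J(-11) + T(1/(o(1) - 6)) = -89*(-11/2) + 14 = 979/2 + 14 = 1007/2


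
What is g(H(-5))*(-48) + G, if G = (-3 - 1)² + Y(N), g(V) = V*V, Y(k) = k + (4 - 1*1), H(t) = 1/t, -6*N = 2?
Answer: 1256/75 ≈ 16.747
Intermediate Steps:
N = -⅓ (N = -⅙*2 = -⅓ ≈ -0.33333)
H(t) = 1/t
Y(k) = 3 + k (Y(k) = k + (4 - 1) = k + 3 = 3 + k)
g(V) = V²
G = 56/3 (G = (-3 - 1)² + (3 - ⅓) = (-4)² + 8/3 = 16 + 8/3 = 56/3 ≈ 18.667)
g(H(-5))*(-48) + G = (1/(-5))²*(-48) + 56/3 = (-⅕)²*(-48) + 56/3 = (1/25)*(-48) + 56/3 = -48/25 + 56/3 = 1256/75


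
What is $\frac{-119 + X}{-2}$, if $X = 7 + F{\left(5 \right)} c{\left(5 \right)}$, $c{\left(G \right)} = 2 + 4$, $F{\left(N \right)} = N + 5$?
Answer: $26$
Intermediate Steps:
$F{\left(N \right)} = 5 + N$
$c{\left(G \right)} = 6$
$X = 67$ ($X = 7 + \left(5 + 5\right) 6 = 7 + 10 \cdot 6 = 7 + 60 = 67$)
$\frac{-119 + X}{-2} = \frac{-119 + 67}{-2} = \left(-52\right) \left(- \frac{1}{2}\right) = 26$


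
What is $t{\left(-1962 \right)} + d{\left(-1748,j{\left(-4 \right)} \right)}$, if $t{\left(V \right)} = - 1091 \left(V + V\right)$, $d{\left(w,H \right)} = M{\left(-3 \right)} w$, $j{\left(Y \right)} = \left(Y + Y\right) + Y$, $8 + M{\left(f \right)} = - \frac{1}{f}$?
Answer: $\frac{12883456}{3} \approx 4.2945 \cdot 10^{6}$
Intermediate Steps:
$M{\left(f \right)} = -8 - \frac{1}{f}$
$j{\left(Y \right)} = 3 Y$ ($j{\left(Y \right)} = 2 Y + Y = 3 Y$)
$d{\left(w,H \right)} = - \frac{23 w}{3}$ ($d{\left(w,H \right)} = \left(-8 - \frac{1}{-3}\right) w = \left(-8 - - \frac{1}{3}\right) w = \left(-8 + \frac{1}{3}\right) w = - \frac{23 w}{3}$)
$t{\left(V \right)} = - 2182 V$ ($t{\left(V \right)} = - 1091 \cdot 2 V = - 2182 V$)
$t{\left(-1962 \right)} + d{\left(-1748,j{\left(-4 \right)} \right)} = \left(-2182\right) \left(-1962\right) - - \frac{40204}{3} = 4281084 + \frac{40204}{3} = \frac{12883456}{3}$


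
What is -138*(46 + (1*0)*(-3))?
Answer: -6348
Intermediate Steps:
-138*(46 + (1*0)*(-3)) = -138*(46 + 0*(-3)) = -138*(46 + 0) = -138*46 = -6348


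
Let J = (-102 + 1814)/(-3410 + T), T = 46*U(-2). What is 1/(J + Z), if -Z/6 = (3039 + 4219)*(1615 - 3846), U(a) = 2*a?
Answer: 1797/174588590780 ≈ 1.0293e-8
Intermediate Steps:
T = -184 (T = 46*(2*(-2)) = 46*(-4) = -184)
Z = 97155588 (Z = -6*(3039 + 4219)*(1615 - 3846) = -43548*(-2231) = -6*(-16192598) = 97155588)
J = -856/1797 (J = (-102 + 1814)/(-3410 - 184) = 1712/(-3594) = 1712*(-1/3594) = -856/1797 ≈ -0.47635)
1/(J + Z) = 1/(-856/1797 + 97155588) = 1/(174588590780/1797) = 1797/174588590780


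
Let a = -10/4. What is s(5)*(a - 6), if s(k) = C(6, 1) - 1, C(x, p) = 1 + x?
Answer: -51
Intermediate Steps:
a = -5/2 (a = -10*¼ = -5/2 ≈ -2.5000)
s(k) = 6 (s(k) = (1 + 6) - 1 = 7 - 1 = 6)
s(5)*(a - 6) = 6*(-5/2 - 6) = 6*(-17/2) = -51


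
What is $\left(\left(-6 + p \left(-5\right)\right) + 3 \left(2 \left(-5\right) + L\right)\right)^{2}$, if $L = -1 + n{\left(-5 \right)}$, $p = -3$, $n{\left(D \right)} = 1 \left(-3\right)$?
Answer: $1089$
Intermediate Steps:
$n{\left(D \right)} = -3$
$L = -4$ ($L = -1 - 3 = -4$)
$\left(\left(-6 + p \left(-5\right)\right) + 3 \left(2 \left(-5\right) + L\right)\right)^{2} = \left(\left(-6 - -15\right) + 3 \left(2 \left(-5\right) - 4\right)\right)^{2} = \left(\left(-6 + 15\right) + 3 \left(-10 - 4\right)\right)^{2} = \left(9 + 3 \left(-14\right)\right)^{2} = \left(9 - 42\right)^{2} = \left(-33\right)^{2} = 1089$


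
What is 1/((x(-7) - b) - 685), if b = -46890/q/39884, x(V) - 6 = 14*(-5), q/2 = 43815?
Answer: -116501164/87259370273 ≈ -0.0013351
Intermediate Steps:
q = 87630 (q = 2*43815 = 87630)
x(V) = -64 (x(V) = 6 + 14*(-5) = 6 - 70 = -64)
b = -1563/116501164 (b = -46890/87630/39884 = -46890*1/87630*(1/39884) = -1563/2921*1/39884 = -1563/116501164 ≈ -1.3416e-5)
1/((x(-7) - b) - 685) = 1/((-64 - 1*(-1563/116501164)) - 685) = 1/((-64 + 1563/116501164) - 685) = 1/(-7456072933/116501164 - 685) = 1/(-87259370273/116501164) = -116501164/87259370273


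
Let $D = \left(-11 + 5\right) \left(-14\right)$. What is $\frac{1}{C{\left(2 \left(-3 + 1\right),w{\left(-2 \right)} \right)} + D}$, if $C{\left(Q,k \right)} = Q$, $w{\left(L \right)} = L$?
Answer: $\frac{1}{80} \approx 0.0125$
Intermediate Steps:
$D = 84$ ($D = \left(-6\right) \left(-14\right) = 84$)
$\frac{1}{C{\left(2 \left(-3 + 1\right),w{\left(-2 \right)} \right)} + D} = \frac{1}{2 \left(-3 + 1\right) + 84} = \frac{1}{2 \left(-2\right) + 84} = \frac{1}{-4 + 84} = \frac{1}{80}$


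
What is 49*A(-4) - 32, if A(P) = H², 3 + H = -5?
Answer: 3104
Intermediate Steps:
H = -8 (H = -3 - 5 = -8)
A(P) = 64 (A(P) = (-8)² = 64)
49*A(-4) - 32 = 49*64 - 32 = 3136 - 32 = 3104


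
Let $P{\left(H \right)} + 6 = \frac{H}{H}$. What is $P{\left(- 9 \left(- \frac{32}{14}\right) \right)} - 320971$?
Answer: $-320976$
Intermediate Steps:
$P{\left(H \right)} = -5$ ($P{\left(H \right)} = -6 + \frac{H}{H} = -6 + 1 = -5$)
$P{\left(- 9 \left(- \frac{32}{14}\right) \right)} - 320971 = -5 - 320971 = -320976$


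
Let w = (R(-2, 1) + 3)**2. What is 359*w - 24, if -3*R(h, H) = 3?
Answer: 1412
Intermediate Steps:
R(h, H) = -1 (R(h, H) = -1/3*3 = -1)
w = 4 (w = (-1 + 3)**2 = 2**2 = 4)
359*w - 24 = 359*4 - 24 = 1436 - 24 = 1412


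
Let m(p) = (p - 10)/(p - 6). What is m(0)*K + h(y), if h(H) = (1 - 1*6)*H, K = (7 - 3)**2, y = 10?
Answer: -70/3 ≈ -23.333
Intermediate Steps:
K = 16 (K = 4**2 = 16)
h(H) = -5*H (h(H) = (1 - 6)*H = -5*H)
m(p) = (-10 + p)/(-6 + p)
m(0)*K + h(y) = ((-10 + 0)/(-6 + 0))*16 - 5*10 = (-10/(-6))*16 - 50 = -1/6*(-10)*16 - 50 = (5/3)*16 - 50 = 80/3 - 50 = -70/3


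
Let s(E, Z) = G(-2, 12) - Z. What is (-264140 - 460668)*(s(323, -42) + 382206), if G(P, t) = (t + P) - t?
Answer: -277054958768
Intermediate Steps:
G(P, t) = P (G(P, t) = (P + t) - t = P)
s(E, Z) = -2 - Z
(-264140 - 460668)*(s(323, -42) + 382206) = (-264140 - 460668)*((-2 - 1*(-42)) + 382206) = -724808*((-2 + 42) + 382206) = -724808*(40 + 382206) = -724808*382246 = -277054958768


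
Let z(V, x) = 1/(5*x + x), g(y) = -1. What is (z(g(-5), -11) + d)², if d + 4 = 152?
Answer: 95394289/4356 ≈ 21900.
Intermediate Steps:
d = 148 (d = -4 + 152 = 148)
z(V, x) = 1/(6*x)
(z(g(-5), -11) + d)² = ((⅙)/(-11) + 148)² = ((⅙)*(-1/11) + 148)² = (-1/66 + 148)² = (9767/66)² = 95394289/4356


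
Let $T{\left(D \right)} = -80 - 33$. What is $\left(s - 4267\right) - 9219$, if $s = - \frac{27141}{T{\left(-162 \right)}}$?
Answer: $- \frac{1496777}{113} \approx -13246.0$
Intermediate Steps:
$T{\left(D \right)} = -113$ ($T{\left(D \right)} = -80 - 33 = -113$)
$s = \frac{27141}{113}$ ($s = - \frac{27141}{-113} = \left(-27141\right) \left(- \frac{1}{113}\right) = \frac{27141}{113} \approx 240.19$)
$\left(s - 4267\right) - 9219 = \left(\frac{27141}{113} - 4267\right) - 9219 = - \frac{455030}{113} - 9219 = - \frac{1496777}{113}$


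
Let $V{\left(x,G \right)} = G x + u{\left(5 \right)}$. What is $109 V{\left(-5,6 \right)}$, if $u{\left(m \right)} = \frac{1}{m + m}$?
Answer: $- \frac{32591}{10} \approx -3259.1$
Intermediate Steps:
$u{\left(m \right)} = \frac{1}{2 m}$
$V{\left(x,G \right)} = \frac{1}{10} + G x$ ($V{\left(x,G \right)} = G x + \frac{1}{2 \cdot 5} = G x + \frac{1}{2} \cdot \frac{1}{5} = G x + \frac{1}{10} = \frac{1}{10} + G x$)
$109 V{\left(-5,6 \right)} = 109 \left(\frac{1}{10} + 6 \left(-5\right)\right) = 109 \left(\frac{1}{10} - 30\right) = 109 \left(- \frac{299}{10}\right) = - \frac{32591}{10}$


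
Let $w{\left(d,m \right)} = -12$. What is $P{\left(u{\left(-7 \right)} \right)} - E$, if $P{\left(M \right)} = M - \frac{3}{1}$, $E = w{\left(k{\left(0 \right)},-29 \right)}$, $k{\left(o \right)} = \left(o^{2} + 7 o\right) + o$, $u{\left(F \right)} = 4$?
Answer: $13$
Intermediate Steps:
$k{\left(o \right)} = o^{2} + 8 o$
$E = -12$
$P{\left(M \right)} = -3 + M$ ($P{\left(M \right)} = M - 3 = -3 + M$)
$P{\left(u{\left(-7 \right)} \right)} - E = \left(-3 + 4\right) - -12 = 1 + 12 = 13$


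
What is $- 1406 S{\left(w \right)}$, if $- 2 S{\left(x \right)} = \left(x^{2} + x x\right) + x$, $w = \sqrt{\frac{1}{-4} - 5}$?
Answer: $- \frac{14763}{2} + \frac{703 i \sqrt{21}}{2} \approx -7381.5 + 1610.8 i$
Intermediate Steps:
$w = \frac{i \sqrt{21}}{2}$ ($w = \sqrt{- \frac{1}{4} - 5} = \sqrt{- \frac{21}{4}} = \frac{i \sqrt{21}}{2} \approx 2.2913 i$)
$S{\left(x \right)} = - x^{2} - \frac{x}{2}$ ($S{\left(x \right)} = - \frac{\left(x^{2} + x x\right) + x}{2} = - \frac{\left(x^{2} + x^{2}\right) + x}{2} = - \frac{2 x^{2} + x}{2} = - \frac{x + 2 x^{2}}{2} = - x^{2} - \frac{x}{2}$)
$- 1406 S{\left(w \right)} = - 1406 \left(- \frac{i \sqrt{21}}{2} \left(\frac{1}{2} + \frac{i \sqrt{21}}{2}\right)\right) = - 1406 \left(- \frac{i \sqrt{21} \left(\frac{1}{2} + \frac{i \sqrt{21}}{2}\right)}{2}\right) = 703 i \sqrt{21} \left(\frac{1}{2} + \frac{i \sqrt{21}}{2}\right)$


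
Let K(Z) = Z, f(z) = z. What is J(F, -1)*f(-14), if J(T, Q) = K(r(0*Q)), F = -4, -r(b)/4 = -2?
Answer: -112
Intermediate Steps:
r(b) = 8 (r(b) = -4*(-2) = 8)
J(T, Q) = 8
J(F, -1)*f(-14) = 8*(-14) = -112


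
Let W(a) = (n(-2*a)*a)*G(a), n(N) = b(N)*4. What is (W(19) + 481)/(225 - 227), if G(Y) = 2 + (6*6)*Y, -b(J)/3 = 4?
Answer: 625151/2 ≈ 3.1258e+5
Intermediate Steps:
b(J) = -12 (b(J) = -3*4 = -12)
n(N) = -48 (n(N) = -12*4 = -48)
G(Y) = 2 + 36*Y
W(a) = -48*a*(2 + 36*a) (W(a) = (-48*a)*(2 + 36*a) = -48*a*(2 + 36*a))
(W(19) + 481)/(225 - 227) = (-96*19*(1 + 18*19) + 481)/(225 - 227) = (-96*19*(1 + 342) + 481)/(-2) = (-96*19*343 + 481)*(-1/2) = (-625632 + 481)*(-1/2) = -625151*(-1/2) = 625151/2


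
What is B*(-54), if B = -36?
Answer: 1944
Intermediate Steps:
B*(-54) = -36*(-54) = 1944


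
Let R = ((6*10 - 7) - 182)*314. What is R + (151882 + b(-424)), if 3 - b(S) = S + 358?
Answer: 111445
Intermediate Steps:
R = -40506 (R = ((60 - 7) - 182)*314 = (53 - 182)*314 = -129*314 = -40506)
b(S) = -355 - S (b(S) = 3 - (S + 358) = 3 - (358 + S) = 3 + (-358 - S) = -355 - S)
R + (151882 + b(-424)) = -40506 + (151882 + (-355 - 1*(-424))) = -40506 + (151882 + (-355 + 424)) = -40506 + (151882 + 69) = -40506 + 151951 = 111445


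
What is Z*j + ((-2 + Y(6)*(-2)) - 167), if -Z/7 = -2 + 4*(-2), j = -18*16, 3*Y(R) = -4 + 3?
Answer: -60985/3 ≈ -20328.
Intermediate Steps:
Y(R) = -⅓ (Y(R) = (-4 + 3)/3 = (⅓)*(-1) = -⅓)
j = -288
Z = 70 (Z = -7*(-2 + 4*(-2)) = -7*(-2 - 8) = -7*(-10) = 70)
Z*j + ((-2 + Y(6)*(-2)) - 167) = 70*(-288) + ((-2 - ⅓*(-2)) - 167) = -20160 + ((-2 + ⅔) - 167) = -20160 + (-4/3 - 167) = -20160 - 505/3 = -60985/3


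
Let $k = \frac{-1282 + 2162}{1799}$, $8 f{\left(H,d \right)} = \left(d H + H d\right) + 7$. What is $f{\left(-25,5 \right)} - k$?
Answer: $- \frac{444197}{14392} \approx -30.864$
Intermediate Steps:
$f{\left(H,d \right)} = \frac{7}{8} + \frac{H d}{4}$ ($f{\left(H,d \right)} = \frac{\left(d H + H d\right) + 7}{8} = \frac{\left(H d + H d\right) + 7}{8} = \frac{2 H d + 7}{8} = \frac{7 + 2 H d}{8} = \frac{7}{8} + \frac{H d}{4}$)
$k = \frac{880}{1799}$ ($k = 880 \cdot \frac{1}{1799} = \frac{880}{1799} \approx 0.48916$)
$f{\left(-25,5 \right)} - k = \left(\frac{7}{8} + \frac{1}{4} \left(-25\right) 5\right) - \frac{880}{1799} = \left(\frac{7}{8} - \frac{125}{4}\right) - \frac{880}{1799} = - \frac{243}{8} - \frac{880}{1799} = - \frac{444197}{14392}$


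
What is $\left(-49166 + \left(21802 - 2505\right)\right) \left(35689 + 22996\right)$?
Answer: $-1752862265$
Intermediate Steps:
$\left(-49166 + \left(21802 - 2505\right)\right) \left(35689 + 22996\right) = \left(-49166 + 19297\right) 58685 = \left(-29869\right) 58685 = -1752862265$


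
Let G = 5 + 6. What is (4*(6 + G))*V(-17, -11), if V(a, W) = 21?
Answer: 1428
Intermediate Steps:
G = 11
(4*(6 + G))*V(-17, -11) = (4*(6 + 11))*21 = (4*17)*21 = 68*21 = 1428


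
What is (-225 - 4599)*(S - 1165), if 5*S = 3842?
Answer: 9565992/5 ≈ 1.9132e+6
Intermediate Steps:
S = 3842/5 (S = (1/5)*3842 = 3842/5 ≈ 768.40)
(-225 - 4599)*(S - 1165) = (-225 - 4599)*(3842/5 - 1165) = -4824*(-1983/5) = 9565992/5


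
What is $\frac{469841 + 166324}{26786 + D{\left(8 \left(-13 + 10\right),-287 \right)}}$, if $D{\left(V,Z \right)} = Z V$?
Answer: $\frac{636165}{33674} \approx 18.892$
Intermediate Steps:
$D{\left(V,Z \right)} = V Z$
$\frac{469841 + 166324}{26786 + D{\left(8 \left(-13 + 10\right),-287 \right)}} = \frac{469841 + 166324}{26786 + 8 \left(-13 + 10\right) \left(-287\right)} = \frac{636165}{26786 + 8 \left(-3\right) \left(-287\right)} = \frac{636165}{26786 - -6888} = \frac{636165}{26786 + 6888} = \frac{636165}{33674}$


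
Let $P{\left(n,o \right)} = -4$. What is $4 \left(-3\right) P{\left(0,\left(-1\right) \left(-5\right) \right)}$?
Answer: $48$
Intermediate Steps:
$4 \left(-3\right) P{\left(0,\left(-1\right) \left(-5\right) \right)} = 4 \left(-3\right) \left(-4\right) = \left(-12\right) \left(-4\right) = 48$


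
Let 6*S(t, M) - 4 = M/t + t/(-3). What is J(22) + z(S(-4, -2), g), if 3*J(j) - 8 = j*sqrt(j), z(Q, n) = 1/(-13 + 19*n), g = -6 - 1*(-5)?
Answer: 253/96 + 22*sqrt(22)/3 ≈ 37.032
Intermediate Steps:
g = -1 (g = -6 + 5 = -1)
S(t, M) = 2/3 - t/18 + M/(6*t) (S(t, M) = 2/3 + (M/t + t/(-3))/6 = 2/3 + (M/t + t*(-1/3))/6 = 2/3 + (M/t - t/3)/6 = 2/3 + (-t/3 + M/t)/6 = 2/3 + (-t/18 + M/(6*t)) = 2/3 - t/18 + M/(6*t))
J(j) = 8/3 + j**(3/2)/3 (J(j) = 8/3 + (j*sqrt(j))/3 = 8/3 + j**(3/2)/3)
J(22) + z(S(-4, -2), g) = (8/3 + 22**(3/2)/3) + 1/(-13 + 19*(-1)) = (8/3 + (22*sqrt(22))/3) + 1/(-13 - 19) = (8/3 + 22*sqrt(22)/3) + 1/(-32) = (8/3 + 22*sqrt(22)/3) - 1/32 = 253/96 + 22*sqrt(22)/3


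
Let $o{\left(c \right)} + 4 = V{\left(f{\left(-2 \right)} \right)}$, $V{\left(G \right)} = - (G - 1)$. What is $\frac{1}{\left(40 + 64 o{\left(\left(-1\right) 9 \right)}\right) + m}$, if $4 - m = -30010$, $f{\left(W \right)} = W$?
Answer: $\frac{1}{29990} \approx 3.3344 \cdot 10^{-5}$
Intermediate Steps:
$m = 30014$ ($m = 4 - -30010 = 4 + 30010 = 30014$)
$V{\left(G \right)} = 1 - G$ ($V{\left(G \right)} = - (-1 + G) = 1 - G$)
$o{\left(c \right)} = -1$ ($o{\left(c \right)} = -4 + \left(1 - -2\right) = -4 + \left(1 + 2\right) = -4 + 3 = -1$)
$\frac{1}{\left(40 + 64 o{\left(\left(-1\right) 9 \right)}\right) + m} = \frac{1}{\left(40 + 64 \left(-1\right)\right) + 30014} = \frac{1}{\left(40 - 64\right) + 30014} = \frac{1}{-24 + 30014} = \frac{1}{29990}$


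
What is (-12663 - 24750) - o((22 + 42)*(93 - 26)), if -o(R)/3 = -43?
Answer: -37542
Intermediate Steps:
o(R) = 129 (o(R) = -3*(-43) = 129)
(-12663 - 24750) - o((22 + 42)*(93 - 26)) = (-12663 - 24750) - 1*129 = -37413 - 129 = -37542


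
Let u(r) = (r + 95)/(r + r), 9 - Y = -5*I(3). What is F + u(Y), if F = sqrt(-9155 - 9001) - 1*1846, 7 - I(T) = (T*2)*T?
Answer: -169881/92 + 2*I*sqrt(4539) ≈ -1846.5 + 134.74*I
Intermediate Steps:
I(T) = 7 - 2*T**2 (I(T) = 7 - T*2*T = 7 - 2*T*T = 7 - 2*T**2)
F = -1846 + 2*I*sqrt(4539) (F = sqrt(-18156) - 1846 = 2*I*sqrt(4539) - 1846 = -1846 + 2*I*sqrt(4539) ≈ -1846.0 + 134.74*I)
Y = -46 (Y = 9 - (-5)*(7 - 2*3**2) = 9 - (-5)*(7 - 2*9) = 9 - (-5)*(7 - 18) = 9 - (-5)*(-11) = 9 - 1*55 = 9 - 55 = -46)
u(r) = (95 + r)/(2*r) (u(r) = (95 + r)/((2*r)) = (95 + r)*(1/(2*r)) = (95 + r)/(2*r))
F + u(Y) = (-1846 + 2*I*sqrt(4539)) + (1/2)*(95 - 46)/(-46) = (-1846 + 2*I*sqrt(4539)) + (1/2)*(-1/46)*49 = (-1846 + 2*I*sqrt(4539)) - 49/92 = -169881/92 + 2*I*sqrt(4539)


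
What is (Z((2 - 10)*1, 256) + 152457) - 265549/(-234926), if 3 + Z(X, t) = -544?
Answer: 35687874209/234926 ≈ 1.5191e+5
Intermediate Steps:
Z(X, t) = -547 (Z(X, t) = -3 - 544 = -547)
(Z((2 - 10)*1, 256) + 152457) - 265549/(-234926) = (-547 + 152457) - 265549/(-234926) = 151910 - 265549*(-1/234926) = 151910 + 265549/234926 = 35687874209/234926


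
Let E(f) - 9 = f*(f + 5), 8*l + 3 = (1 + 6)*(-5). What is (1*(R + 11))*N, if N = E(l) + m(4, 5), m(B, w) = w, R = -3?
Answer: 205/2 ≈ 102.50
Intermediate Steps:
l = -19/4 (l = -3/8 + ((1 + 6)*(-5))/8 = -3/8 + (7*(-5))/8 = -3/8 + (1/8)*(-35) = -3/8 - 35/8 = -19/4 ≈ -4.7500)
E(f) = 9 + f*(5 + f) (E(f) = 9 + f*(f + 5) = 9 + f*(5 + f))
N = 205/16 (N = (9 + (-19/4)**2 + 5*(-19/4)) + 5 = (9 + 361/16 - 95/4) + 5 = 125/16 + 5 = 205/16 ≈ 12.813)
(1*(R + 11))*N = (1*(-3 + 11))*(205/16) = (1*8)*(205/16) = 8*(205/16) = 205/2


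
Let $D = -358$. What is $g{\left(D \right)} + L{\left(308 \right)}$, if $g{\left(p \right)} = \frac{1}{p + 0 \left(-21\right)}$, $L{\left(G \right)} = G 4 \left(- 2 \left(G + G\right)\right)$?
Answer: $- \frac{543380993}{358} \approx -1.5178 \cdot 10^{6}$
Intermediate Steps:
$L{\left(G \right)} = - 16 G^{2}$ ($L{\left(G \right)} = 4 G \left(- 2 \cdot 2 G\right) = 4 G \left(- 4 G\right) = - 16 G^{2}$)
$g{\left(p \right)} = \frac{1}{p}$ ($g{\left(p \right)} = \frac{1}{p + 0} = \frac{1}{p}$)
$g{\left(D \right)} + L{\left(308 \right)} = \frac{1}{-358} - 16 \cdot 308^{2} = - \frac{1}{358} - 1517824 = - \frac{543380993}{358}$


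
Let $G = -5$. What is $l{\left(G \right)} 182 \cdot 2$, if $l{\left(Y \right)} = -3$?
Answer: $-1092$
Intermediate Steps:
$l{\left(G \right)} 182 \cdot 2 = - 3 \cdot 182 \cdot 2 = \left(-3\right) 364 = -1092$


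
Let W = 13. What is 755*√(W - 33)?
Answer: 1510*I*√5 ≈ 3376.5*I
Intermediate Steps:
755*√(W - 33) = 755*√(13 - 33) = 755*√(-20) = 755*(2*I*√5) = 1510*I*√5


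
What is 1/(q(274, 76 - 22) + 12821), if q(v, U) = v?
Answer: 1/13095 ≈ 7.6365e-5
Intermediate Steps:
1/(q(274, 76 - 22) + 12821) = 1/(274 + 12821) = 1/13095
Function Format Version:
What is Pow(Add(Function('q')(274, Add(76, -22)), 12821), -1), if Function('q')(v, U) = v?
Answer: Rational(1, 13095) ≈ 7.6365e-5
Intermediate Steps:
Pow(Add(Function('q')(274, Add(76, -22)), 12821), -1) = Pow(Add(274, 12821), -1) = Pow(13095, -1) = Rational(1, 13095)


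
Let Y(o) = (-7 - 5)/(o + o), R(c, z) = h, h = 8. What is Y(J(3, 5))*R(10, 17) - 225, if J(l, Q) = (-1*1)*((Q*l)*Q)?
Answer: -5609/25 ≈ -224.36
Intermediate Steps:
R(c, z) = 8
J(l, Q) = -l*Q**2
Y(o) = -6/o (Y(o) = -12*1/(2*o) = -6/o)
Y(J(3, 5))*R(10, 17) - 225 = -6/((-1*3*5**2))*8 - 225 = -6/((-1*3*25))*8 - 225 = -6/(-75)*8 - 225 = -6*(-1/75)*8 - 225 = (2/25)*8 - 225 = 16/25 - 225 = -5609/25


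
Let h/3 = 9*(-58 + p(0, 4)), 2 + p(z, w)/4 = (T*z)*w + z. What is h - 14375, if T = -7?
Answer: -16157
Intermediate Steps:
p(z, w) = -8 + 4*z - 28*w*z (p(z, w) = -8 + 4*((-7*z)*w + z) = -8 + 4*(-7*w*z + z) = -8 + 4*(z - 7*w*z) = -8 + (4*z - 28*w*z) = -8 + 4*z - 28*w*z)
h = -1782 (h = 3*(9*(-58 + (-8 + 4*0 - 28*4*0))) = 3*(9*(-58 + (-8 + 0 + 0))) = 3*(9*(-58 - 8)) = 3*(9*(-66)) = 3*(-594) = -1782)
h - 14375 = -1782 - 14375 = -16157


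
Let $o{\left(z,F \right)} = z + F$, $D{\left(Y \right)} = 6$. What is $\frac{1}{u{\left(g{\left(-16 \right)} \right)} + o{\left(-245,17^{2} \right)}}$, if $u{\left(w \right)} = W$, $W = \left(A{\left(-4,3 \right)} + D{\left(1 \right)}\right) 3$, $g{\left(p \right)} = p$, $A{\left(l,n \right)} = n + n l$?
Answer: $\frac{1}{35} \approx 0.028571$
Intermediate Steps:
$A{\left(l,n \right)} = n + l n$
$W = -9$ ($W = \left(3 \left(1 - 4\right) + 6\right) 3 = \left(3 \left(-3\right) + 6\right) 3 = \left(-9 + 6\right) 3 = \left(-3\right) 3 = -9$)
$u{\left(w \right)} = -9$
$o{\left(z,F \right)} = F + z$
$\frac{1}{u{\left(g{\left(-16 \right)} \right)} + o{\left(-245,17^{2} \right)}} = \frac{1}{-9 - \left(245 - 17^{2}\right)} = \frac{1}{-9 + \left(289 - 245\right)} = \frac{1}{-9 + 44} = \frac{1}{35}$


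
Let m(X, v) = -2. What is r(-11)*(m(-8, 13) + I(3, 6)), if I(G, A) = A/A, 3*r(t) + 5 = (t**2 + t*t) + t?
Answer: -226/3 ≈ -75.333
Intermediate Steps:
r(t) = -5/3 + t/3 + 2*t**2/3 (r(t) = -5/3 + ((t**2 + t*t) + t)/3 = -5/3 + ((t**2 + t**2) + t)/3 = -5/3 + (2*t**2 + t)/3 = -5/3 + (t + 2*t**2)/3 = -5/3 + (t/3 + 2*t**2/3) = -5/3 + t/3 + 2*t**2/3)
I(G, A) = 1
r(-11)*(m(-8, 13) + I(3, 6)) = (-5/3 + (1/3)*(-11) + (2/3)*(-11)**2)*(-2 + 1) = (-5/3 - 11/3 + (2/3)*121)*(-1) = (-5/3 - 11/3 + 242/3)*(-1) = (226/3)*(-1) = -226/3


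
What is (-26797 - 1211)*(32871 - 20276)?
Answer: -352760760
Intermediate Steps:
(-26797 - 1211)*(32871 - 20276) = -28008*12595 = -352760760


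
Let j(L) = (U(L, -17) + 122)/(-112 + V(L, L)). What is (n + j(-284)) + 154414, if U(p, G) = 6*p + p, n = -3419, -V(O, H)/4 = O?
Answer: 77308507/512 ≈ 1.5099e+5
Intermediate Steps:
V(O, H) = -4*O
U(p, G) = 7*p
j(L) = (122 + 7*L)/(-112 - 4*L) (j(L) = (7*L + 122)/(-112 - 4*L) = (122 + 7*L)/(-112 - 4*L))
(n + j(-284)) + 154414 = (-3419 + (-122 - 7*(-284))/(4*(28 - 284))) + 154414 = (-3419 + (¼)*(-122 + 1988)/(-256)) + 154414 = (-3419 + (¼)*(-1/256)*1866) + 154414 = (-3419 - 933/512) + 154414 = -1751461/512 + 154414 = 77308507/512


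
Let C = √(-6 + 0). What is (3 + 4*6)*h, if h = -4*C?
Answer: -108*I*√6 ≈ -264.54*I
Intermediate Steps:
C = I*√6 (C = √(-6) = I*√6 ≈ 2.4495*I)
h = -4*I*√6 ≈ -9.798*I
(3 + 4*6)*h = (3 + 4*6)*(-4*I*√6) = (3 + 24)*(-4*I*√6) = 27*(-4*I*√6) = -108*I*√6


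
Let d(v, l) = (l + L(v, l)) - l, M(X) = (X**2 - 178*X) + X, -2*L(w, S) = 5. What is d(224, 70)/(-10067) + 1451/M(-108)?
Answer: 14684167/309862260 ≈ 0.047389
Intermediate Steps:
L(w, S) = -5/2 (L(w, S) = -1/2*5 = -5/2)
M(X) = X**2 - 177*X
d(v, l) = -5/2 (d(v, l) = (l - 5/2) - l = (-5/2 + l) - l = -5/2)
d(224, 70)/(-10067) + 1451/M(-108) = -5/2/(-10067) + 1451/((-108*(-177 - 108))) = -5/2*(-1/10067) + 1451/((-108*(-285))) = 5/20134 + 1451/30780 = 14684167/309862260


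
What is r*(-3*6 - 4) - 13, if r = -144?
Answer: 3155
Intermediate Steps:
r*(-3*6 - 4) - 13 = -144*(-3*6 - 4) - 13 = -144*(-18 - 4) - 13 = -144*(-22) - 13 = 3168 - 13 = 3155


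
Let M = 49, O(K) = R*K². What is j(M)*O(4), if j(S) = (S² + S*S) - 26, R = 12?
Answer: 916992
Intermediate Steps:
O(K) = 12*K²
j(S) = -26 + 2*S² (j(S) = (S² + S²) - 26 = 2*S² - 26 = -26 + 2*S²)
j(M)*O(4) = (-26 + 2*49²)*(12*4²) = (-26 + 2*2401)*(12*16) = (-26 + 4802)*192 = 4776*192 = 916992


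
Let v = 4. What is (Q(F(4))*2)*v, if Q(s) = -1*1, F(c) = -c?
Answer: -8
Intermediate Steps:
Q(s) = -1
(Q(F(4))*2)*v = -1*2*4 = -2*4 = -8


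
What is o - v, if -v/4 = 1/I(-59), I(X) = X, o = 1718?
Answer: 101358/59 ≈ 1717.9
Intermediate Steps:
v = 4/59 (v = -4/(-59) = -4*(-1/59) = 4/59 ≈ 0.067797)
o - v = 1718 - 1*4/59 = 1718 - 4/59 = 101358/59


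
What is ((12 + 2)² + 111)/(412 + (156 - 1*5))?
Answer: 307/563 ≈ 0.54529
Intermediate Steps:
((12 + 2)² + 111)/(412 + (156 - 1*5)) = (14² + 111)/(412 + (156 - 5)) = (196 + 111)/(412 + 151) = 307/563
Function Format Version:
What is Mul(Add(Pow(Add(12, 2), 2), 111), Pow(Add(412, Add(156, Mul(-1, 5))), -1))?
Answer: Rational(307, 563) ≈ 0.54529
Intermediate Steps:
Mul(Add(Pow(Add(12, 2), 2), 111), Pow(Add(412, Add(156, Mul(-1, 5))), -1)) = Mul(Add(Pow(14, 2), 111), Pow(Add(412, Add(156, -5)), -1)) = Mul(Add(196, 111), Pow(Add(412, 151), -1)) = Mul(307, Pow(563, -1)) = Mul(307, Rational(1, 563)) = Rational(307, 563)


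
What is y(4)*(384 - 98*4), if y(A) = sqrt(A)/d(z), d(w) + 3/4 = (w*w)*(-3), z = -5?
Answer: 64/303 ≈ 0.21122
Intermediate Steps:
d(w) = -3/4 - 3*w**2 (d(w) = -3/4 + (w*w)*(-3) = -3/4 + w**2*(-3) = -3/4 - 3*w**2)
y(A) = -4*sqrt(A)/303 (y(A) = sqrt(A)/(-3/4 - 3*(-5)**2) = sqrt(A)/(-3/4 - 3*25) = sqrt(A)/(-3/4 - 75) = sqrt(A)/(-303/4) = -4*sqrt(A)/303)
y(4)*(384 - 98*4) = (-4*sqrt(4)/303)*(384 - 98*4) = (-4/303*2)*(384 - 392) = -8/303*(-8) = 64/303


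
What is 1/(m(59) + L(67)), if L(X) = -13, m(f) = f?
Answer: 1/46 ≈ 0.021739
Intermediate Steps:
1/(m(59) + L(67)) = 1/(59 - 13) = 1/46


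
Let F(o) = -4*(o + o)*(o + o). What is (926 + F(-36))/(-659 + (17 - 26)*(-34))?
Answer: 19810/353 ≈ 56.119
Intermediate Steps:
F(o) = -16*o**2 (F(o) = -4*2*o*2*o = -16*o**2)
(926 + F(-36))/(-659 + (17 - 26)*(-34)) = (926 - 16*(-36)**2)/(-659 + (17 - 26)*(-34)) = (926 - 16*1296)/(-659 - 9*(-34)) = (926 - 20736)/(-659 + 306) = -19810/(-353) = -19810*(-1/353) = 19810/353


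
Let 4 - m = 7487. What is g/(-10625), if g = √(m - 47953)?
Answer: -2*I*√13859/10625 ≈ -0.02216*I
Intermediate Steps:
m = -7483 (m = 4 - 1*7487 = 4 - 7487 = -7483)
g = 2*I*√13859 (g = √(-7483 - 47953) = √(-55436) = 2*I*√13859 ≈ 235.45*I)
g/(-10625) = (2*I*√13859)/(-10625) = (2*I*√13859)*(-1/10625) = -2*I*√13859/10625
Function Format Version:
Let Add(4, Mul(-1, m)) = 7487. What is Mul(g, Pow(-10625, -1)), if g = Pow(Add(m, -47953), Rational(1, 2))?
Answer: Mul(Rational(-2, 10625), I, Pow(13859, Rational(1, 2))) ≈ Mul(-0.022160, I)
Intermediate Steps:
m = -7483 (m = Add(4, Mul(-1, 7487)) = Add(4, -7487) = -7483)
g = Mul(2, I, Pow(13859, Rational(1, 2))) (g = Pow(Add(-7483, -47953), Rational(1, 2)) = Pow(-55436, Rational(1, 2)) = Mul(2, I, Pow(13859, Rational(1, 2))) ≈ Mul(235.45, I))
Mul(g, Pow(-10625, -1)) = Mul(Mul(2, I, Pow(13859, Rational(1, 2))), Pow(-10625, -1)) = Mul(Mul(2, I, Pow(13859, Rational(1, 2))), Rational(-1, 10625)) = Mul(Rational(-2, 10625), I, Pow(13859, Rational(1, 2)))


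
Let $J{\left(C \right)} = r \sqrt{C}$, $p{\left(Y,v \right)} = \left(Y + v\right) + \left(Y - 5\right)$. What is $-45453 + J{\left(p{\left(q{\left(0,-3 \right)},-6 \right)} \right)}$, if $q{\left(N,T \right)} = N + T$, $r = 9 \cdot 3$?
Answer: $-45453 + 27 i \sqrt{17} \approx -45453.0 + 111.32 i$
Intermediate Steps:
$r = 27$
$p{\left(Y,v \right)} = -5 + v + 2 Y$ ($p{\left(Y,v \right)} = \left(Y + v\right) + \left(-5 + Y\right) = -5 + v + 2 Y$)
$J{\left(C \right)} = 27 \sqrt{C}$
$-45453 + J{\left(p{\left(q{\left(0,-3 \right)},-6 \right)} \right)} = -45453 + 27 \sqrt{-5 - 6 + 2 \left(0 - 3\right)} = -45453 + 27 \sqrt{-5 - 6 + 2 \left(-3\right)} = -45453 + 27 \sqrt{-5 - 6 - 6} = -45453 + 27 \sqrt{-17} = -45453 + 27 i \sqrt{17}$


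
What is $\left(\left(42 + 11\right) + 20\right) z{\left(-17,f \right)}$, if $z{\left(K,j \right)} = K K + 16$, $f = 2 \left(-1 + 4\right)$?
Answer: $22265$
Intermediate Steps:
$f = 6$ ($f = 2 \cdot 3 = 6$)
$z{\left(K,j \right)} = 16 + K^{2}$ ($z{\left(K,j \right)} = K^{2} + 16 = 16 + K^{2}$)
$\left(\left(42 + 11\right) + 20\right) z{\left(-17,f \right)} = \left(\left(42 + 11\right) + 20\right) \left(16 + \left(-17\right)^{2}\right) = \left(53 + 20\right) \left(16 + 289\right) = 73 \cdot 305 = 22265$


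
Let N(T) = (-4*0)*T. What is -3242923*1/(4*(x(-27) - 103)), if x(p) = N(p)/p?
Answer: 3242923/412 ≈ 7871.2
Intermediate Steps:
N(T) = 0 (N(T) = 0*T = 0)
x(p) = 0 (x(p) = 0/p = 0)
-3242923*1/(4*(x(-27) - 103)) = -3242923*1/(4*(0 - 103)) = -3242923/((-103*4)) = -3242923/(-412) = -3242923*(-1/412) = 3242923/412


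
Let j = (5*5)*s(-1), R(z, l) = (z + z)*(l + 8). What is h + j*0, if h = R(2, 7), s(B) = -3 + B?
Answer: 60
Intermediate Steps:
R(z, l) = 2*z*(8 + l) (R(z, l) = (2*z)*(8 + l) = 2*z*(8 + l))
h = 60 (h = 2*2*(8 + 7) = 2*2*15 = 60)
j = -100 (j = (5*5)*(-3 - 1) = 25*(-4) = -100)
h + j*0 = 60 - 100*0 = 60 + 0 = 60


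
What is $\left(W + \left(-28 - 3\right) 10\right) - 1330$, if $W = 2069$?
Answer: $429$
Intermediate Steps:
$\left(W + \left(-28 - 3\right) 10\right) - 1330 = \left(2069 + \left(-28 - 3\right) 10\right) - 1330 = \left(2069 - 310\right) - 1330 = 1759 - 1330 = 429$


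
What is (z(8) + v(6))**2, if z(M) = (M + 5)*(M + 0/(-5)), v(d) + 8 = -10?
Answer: 7396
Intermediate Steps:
v(d) = -18 (v(d) = -8 - 10 = -18)
z(M) = M*(5 + M) (z(M) = (5 + M)*(M + 0*(-1/5)) = (5 + M)*(M + 0) = (5 + M)*M = M*(5 + M))
(z(8) + v(6))**2 = (8*(5 + 8) - 18)**2 = (8*13 - 18)**2 = (104 - 18)**2 = 86**2 = 7396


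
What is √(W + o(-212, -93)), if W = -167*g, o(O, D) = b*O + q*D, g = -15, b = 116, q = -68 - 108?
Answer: I*√5719 ≈ 75.624*I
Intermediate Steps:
q = -176
o(O, D) = -176*D + 116*O (o(O, D) = 116*O - 176*D = -176*D + 116*O)
W = 2505 (W = -167*(-15) = 2505)
√(W + o(-212, -93)) = √(2505 + (-176*(-93) + 116*(-212))) = √(2505 + (16368 - 24592)) = √(2505 - 8224) = √(-5719) = I*√5719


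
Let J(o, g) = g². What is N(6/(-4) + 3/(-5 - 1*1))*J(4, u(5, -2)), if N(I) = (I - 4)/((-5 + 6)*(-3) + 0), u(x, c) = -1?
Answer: 2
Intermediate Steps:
N(I) = 4/3 - I/3 (N(I) = (-4 + I)/(1*(-3) + 0) = (-4 + I)/(-3 + 0) = (-4 + I)/(-3) = (-4 + I)*(-⅓) = 4/3 - I/3)
N(6/(-4) + 3/(-5 - 1*1))*J(4, u(5, -2)) = (4/3 - (6/(-4) + 3/(-5 - 1*1))/3)*(-1)² = (4/3 - (6*(-¼) + 3/(-5 - 1))/3)*1 = (4/3 - (-3/2 + 3/(-6))/3)*1 = (4/3 - (-3/2 + 3*(-⅙))/3)*1 = (4/3 - (-3/2 - ½)/3)*1 = (4/3 - ⅓*(-2))*1 = (4/3 + ⅔)*1 = 2*1 = 2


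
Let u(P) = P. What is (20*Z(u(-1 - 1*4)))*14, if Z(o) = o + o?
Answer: -2800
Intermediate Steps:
Z(o) = 2*o
(20*Z(u(-1 - 1*4)))*14 = (20*(2*(-1 - 1*4)))*14 = (20*(2*(-1 - 4)))*14 = (20*(2*(-5)))*14 = (20*(-10))*14 = -200*14 = -2800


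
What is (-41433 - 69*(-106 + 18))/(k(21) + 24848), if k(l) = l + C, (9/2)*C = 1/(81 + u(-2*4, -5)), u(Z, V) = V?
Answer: -12093462/8505199 ≈ -1.4219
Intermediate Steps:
C = 1/342 (C = 2/(9*(81 - 5)) = (2/9)/76 = (2/9)*(1/76) = 1/342 ≈ 0.0029240)
k(l) = 1/342 + l (k(l) = l + 1/342 = 1/342 + l)
(-41433 - 69*(-106 + 18))/(k(21) + 24848) = (-41433 - 69*(-106 + 18))/((1/342 + 21) + 24848) = (-41433 - 69*(-88))/(7183/342 + 24848) = (-41433 + 6072)/(8505199/342) = -35361*342/8505199 = -12093462/8505199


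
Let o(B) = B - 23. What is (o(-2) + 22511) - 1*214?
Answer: 22272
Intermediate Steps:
o(B) = -23 + B
(o(-2) + 22511) - 1*214 = ((-23 - 2) + 22511) - 1*214 = (-25 + 22511) - 214 = 22486 - 214 = 22272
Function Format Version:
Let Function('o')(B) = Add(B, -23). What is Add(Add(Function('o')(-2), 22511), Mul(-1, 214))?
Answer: 22272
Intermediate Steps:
Function('o')(B) = Add(-23, B)
Add(Add(Function('o')(-2), 22511), Mul(-1, 214)) = Add(Add(Add(-23, -2), 22511), Mul(-1, 214)) = Add(Add(-25, 22511), -214) = Add(22486, -214) = 22272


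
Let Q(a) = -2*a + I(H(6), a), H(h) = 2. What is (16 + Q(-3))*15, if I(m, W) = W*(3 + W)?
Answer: 330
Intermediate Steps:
Q(a) = -2*a + a*(3 + a)
(16 + Q(-3))*15 = (16 - 3*(1 - 3))*15 = (16 - 3*(-2))*15 = (16 + 6)*15 = 22*15 = 330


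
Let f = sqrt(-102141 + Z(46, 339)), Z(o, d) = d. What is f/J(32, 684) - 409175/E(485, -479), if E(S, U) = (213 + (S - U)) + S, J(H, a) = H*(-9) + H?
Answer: -409175/1662 - 19*I*sqrt(282)/256 ≈ -246.19 - 1.2463*I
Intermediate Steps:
J(H, a) = -8*H (J(H, a) = -9*H + H = -8*H)
E(S, U) = 213 - U + 2*S (E(S, U) = (213 + S - U) + S = 213 - U + 2*S)
f = 19*I*sqrt(282) (f = sqrt(-102141 + 339) = sqrt(-101802) = 19*I*sqrt(282) ≈ 319.06*I)
f/J(32, 684) - 409175/E(485, -479) = (19*I*sqrt(282))/((-8*32)) - 409175/(213 - 1*(-479) + 2*485) = (19*I*sqrt(282))/(-256) - 409175/(213 + 479 + 970) = (19*I*sqrt(282))*(-1/256) - 409175/1662 = -19*I*sqrt(282)/256 - 409175*1/1662 = -19*I*sqrt(282)/256 - 409175/1662 = -409175/1662 - 19*I*sqrt(282)/256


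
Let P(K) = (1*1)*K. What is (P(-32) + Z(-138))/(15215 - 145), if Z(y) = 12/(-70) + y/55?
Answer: -6676/2900975 ≈ -0.0023013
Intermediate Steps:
Z(y) = -6/35 + y/55 (Z(y) = 12*(-1/70) + y*(1/55) = -6/35 + y/55)
P(K) = K (P(K) = 1*K = K)
(P(-32) + Z(-138))/(15215 - 145) = (-32 + (-6/35 + (1/55)*(-138)))/(15215 - 145) = (-32 + (-6/35 - 138/55))/15070 = (-32 - 1032/385)*(1/15070) = -13352/385*1/15070 = -6676/2900975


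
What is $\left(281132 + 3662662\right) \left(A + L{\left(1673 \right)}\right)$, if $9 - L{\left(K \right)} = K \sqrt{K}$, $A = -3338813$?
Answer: $-13167555182376 - 6597967362 \sqrt{1673} \approx -1.3437 \cdot 10^{13}$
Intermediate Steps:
$L{\left(K \right)} = 9 - K^{\frac{3}{2}}$ ($L{\left(K \right)} = 9 - K \sqrt{K} = 9 - K^{\frac{3}{2}}$)
$\left(281132 + 3662662\right) \left(A + L{\left(1673 \right)}\right) = \left(281132 + 3662662\right) \left(-3338813 + \left(9 - 1673^{\frac{3}{2}}\right)\right) = 3943794 \left(-3338813 + \left(9 - 1673 \sqrt{1673}\right)\right) = 3943794 \left(-3338804 - 1673 \sqrt{1673}\right) = -13167555182376 - 6597967362 \sqrt{1673}$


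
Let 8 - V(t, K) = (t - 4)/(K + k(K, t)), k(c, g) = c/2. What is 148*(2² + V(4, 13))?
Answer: 1776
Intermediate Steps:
k(c, g) = c/2 (k(c, g) = c*(½) = c/2)
V(t, K) = 8 - 2*(-4 + t)/(3*K) (V(t, K) = 8 - (t - 4)/(K + K/2) = 8 - (-4 + t)/(3*K/2) = 8 - (-4 + t)*2/(3*K) = 8 - 2*(-4 + t)/(3*K))
148*(2² + V(4, 13)) = 148*(2² + (⅔)*(4 - 1*4 + 12*13)/13) = 148*(4 + (⅔)*(1/13)*(4 - 4 + 156)) = 148*(4 + (⅔)*(1/13)*156) = 148*(4 + 8) = 148*12 = 1776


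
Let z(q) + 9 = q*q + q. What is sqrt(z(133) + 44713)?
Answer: sqrt(62526) ≈ 250.05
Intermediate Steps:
z(q) = -9 + q + q**2 (z(q) = -9 + (q*q + q) = -9 + (q**2 + q) = -9 + (q + q**2) = -9 + q + q**2)
sqrt(z(133) + 44713) = sqrt((-9 + 133 + 133**2) + 44713) = sqrt((-9 + 133 + 17689) + 44713) = sqrt(17813 + 44713) = sqrt(62526)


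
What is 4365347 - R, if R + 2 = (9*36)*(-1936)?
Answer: 4992613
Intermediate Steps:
R = -627266 (R = -2 + (9*36)*(-1936) = -2 + 324*(-1936) = -2 - 627264 = -627266)
4365347 - R = 4365347 - 1*(-627266) = 4365347 + 627266 = 4992613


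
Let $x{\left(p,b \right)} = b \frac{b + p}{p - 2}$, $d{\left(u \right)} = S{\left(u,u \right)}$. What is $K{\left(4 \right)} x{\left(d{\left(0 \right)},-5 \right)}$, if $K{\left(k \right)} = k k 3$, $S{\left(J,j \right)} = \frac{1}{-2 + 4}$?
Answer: $-720$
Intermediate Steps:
$S{\left(J,j \right)} = \frac{1}{2}$
$d{\left(u \right)} = \frac{1}{2}$
$K{\left(k \right)} = 3 k^{2}$ ($K{\left(k \right)} = k^{2} \cdot 3 = 3 k^{2}$)
$x{\left(p,b \right)} = \frac{b \left(b + p\right)}{-2 + p}$ ($x{\left(p,b \right)} = b \frac{b + p}{-2 + p} = \frac{b \left(b + p\right)}{-2 + p}$)
$K{\left(4 \right)} x{\left(d{\left(0 \right)},-5 \right)} = 3 \cdot 4^{2} \left(- \frac{5 \left(-5 + \frac{1}{2}\right)}{-2 + \frac{1}{2}}\right) = 3 \cdot 16 \left(\left(-5\right) \frac{1}{- \frac{3}{2}} \left(- \frac{9}{2}\right)\right) = 48 \left(\left(-5\right) \left(- \frac{2}{3}\right) \left(- \frac{9}{2}\right)\right) = 48 \left(-15\right) = -720$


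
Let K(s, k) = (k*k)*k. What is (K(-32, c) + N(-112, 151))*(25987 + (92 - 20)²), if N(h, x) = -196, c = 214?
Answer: 305480413308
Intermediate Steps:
K(s, k) = k³ (K(s, k) = k²*k = k³)
(K(-32, c) + N(-112, 151))*(25987 + (92 - 20)²) = (214³ - 196)*(25987 + (92 - 20)²) = (9800344 - 196)*(25987 + 72²) = 9800148*(25987 + 5184) = 9800148*31171 = 305480413308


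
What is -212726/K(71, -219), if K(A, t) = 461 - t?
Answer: -106363/340 ≈ -312.83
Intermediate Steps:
-212726/K(71, -219) = -212726/(461 - 1*(-219)) = -212726/(461 + 219) = -212726/680 = -212726*1/680 = -106363/340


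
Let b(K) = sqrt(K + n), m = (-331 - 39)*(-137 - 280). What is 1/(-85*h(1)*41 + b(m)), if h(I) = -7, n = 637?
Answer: 24395/594961098 - sqrt(154927)/594961098 ≈ 4.0341e-5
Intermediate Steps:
m = 154290 (m = -370*(-417) = 154290)
b(K) = sqrt(637 + K) (b(K) = sqrt(K + 637) = sqrt(637 + K))
1/(-85*h(1)*41 + b(m)) = 1/(-85*(-7)*41 + sqrt(637 + 154290)) = 1/(595*41 + sqrt(154927)) = 1/(24395 + sqrt(154927))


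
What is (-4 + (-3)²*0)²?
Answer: 16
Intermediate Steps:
(-4 + (-3)²*0)² = (-4 + 9*0)² = (-4 + 0)² = (-4)² = 16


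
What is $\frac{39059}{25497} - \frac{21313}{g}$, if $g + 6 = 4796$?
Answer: $- \frac{356324951}{122130630} \approx -2.9176$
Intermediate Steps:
$g = 4790$ ($g = -6 + 4796 = 4790$)
$\frac{39059}{25497} - \frac{21313}{g} = \frac{39059}{25497} - \frac{21313}{4790} = - \frac{356324951}{122130630}$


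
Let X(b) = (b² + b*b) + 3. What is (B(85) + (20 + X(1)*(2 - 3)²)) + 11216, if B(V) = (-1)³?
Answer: 11240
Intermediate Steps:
X(b) = 3 + 2*b² (X(b) = (b² + b²) + 3 = 2*b² + 3 = 3 + 2*b²)
B(V) = -1
(B(85) + (20 + X(1)*(2 - 3)²)) + 11216 = (-1 + (20 + (3 + 2*1²)*(2 - 3)²)) + 11216 = (-1 + (20 + (3 + 2*1)*(-1)²)) + 11216 = (-1 + (20 + (3 + 2)*1)) + 11216 = (-1 + (20 + 5*1)) + 11216 = (-1 + (20 + 5)) + 11216 = (-1 + 25) + 11216 = 24 + 11216 = 11240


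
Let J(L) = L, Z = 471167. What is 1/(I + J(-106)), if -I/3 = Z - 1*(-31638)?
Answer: -1/1508521 ≈ -6.6290e-7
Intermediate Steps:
I = -1508415 (I = -3*(471167 - 1*(-31638)) = -3*(471167 + 31638) = -3*502805 = -1508415)
1/(I + J(-106)) = 1/(-1508415 - 106) = 1/(-1508521) = -1/1508521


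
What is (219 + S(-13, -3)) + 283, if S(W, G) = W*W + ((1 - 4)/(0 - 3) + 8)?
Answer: 680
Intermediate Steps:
S(W, G) = 9 + W² (S(W, G) = W² + (-3/(-3) + 8) = W² + (-3*(-⅓) + 8) = W² + (1 + 8) = W² + 9 = 9 + W²)
(219 + S(-13, -3)) + 283 = (219 + (9 + (-13)²)) + 283 = (219 + (9 + 169)) + 283 = (219 + 178) + 283 = 397 + 283 = 680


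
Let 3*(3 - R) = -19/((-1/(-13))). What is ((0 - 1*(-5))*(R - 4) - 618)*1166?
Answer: -739244/3 ≈ -2.4641e+5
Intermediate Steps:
R = 256/3 (R = 3 - (-19)/(3*((-1/(-13)))) = 3 - (-19)/(3*((-1*(-1/13)))) = 3 - (-19)/(3*1/13) = 3 - (-19)*13/3 = 3 - 1/3*(-247) = 3 + 247/3 = 256/3 ≈ 85.333)
((0 - 1*(-5))*(R - 4) - 618)*1166 = ((0 - 1*(-5))*(256/3 - 4) - 618)*1166 = ((0 + 5)*(244/3) - 618)*1166 = (5*(244/3) - 618)*1166 = (1220/3 - 618)*1166 = -634/3*1166 = -739244/3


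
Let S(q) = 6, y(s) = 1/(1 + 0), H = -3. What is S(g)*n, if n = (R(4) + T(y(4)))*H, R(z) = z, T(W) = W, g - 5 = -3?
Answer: -90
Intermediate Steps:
g = 2 (g = 5 - 3 = 2)
y(s) = 1 (y(s) = 1/1 = 1)
n = -15 (n = (4 + 1)*(-3) = 5*(-3) = -15)
S(g)*n = 6*(-15) = -90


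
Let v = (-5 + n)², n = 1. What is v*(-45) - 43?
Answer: -763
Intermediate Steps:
v = 16 (v = (-5 + 1)² = (-4)² = 16)
v*(-45) - 43 = 16*(-45) - 43 = -720 - 43 = -763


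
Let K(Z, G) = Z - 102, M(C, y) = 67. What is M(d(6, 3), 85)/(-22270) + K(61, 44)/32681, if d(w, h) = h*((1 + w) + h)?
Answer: -3102697/727805870 ≈ -0.0042631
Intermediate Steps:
d(w, h) = h*(1 + h + w)
K(Z, G) = -102 + Z
M(d(6, 3), 85)/(-22270) + K(61, 44)/32681 = 67/(-22270) + (-102 + 61)/32681 = 67*(-1/22270) - 41*1/32681 = -67/22270 - 41/32681 = -3102697/727805870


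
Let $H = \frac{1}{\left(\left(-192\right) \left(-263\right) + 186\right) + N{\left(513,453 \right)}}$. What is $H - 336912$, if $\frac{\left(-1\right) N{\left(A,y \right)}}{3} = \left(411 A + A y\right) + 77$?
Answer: $- \frac{430992991441}{1279245} \approx -3.3691 \cdot 10^{5}$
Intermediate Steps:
$N{\left(A,y \right)} = -231 - 1233 A - 3 A y$ ($N{\left(A,y \right)} = - 3 \left(\left(411 A + A y\right) + 77\right) = - 3 \left(77 + 411 A + A y\right) = -231 - 1233 A - 3 A y$)
$H = - \frac{1}{1279245}$ ($H = \frac{1}{\left(\left(-192\right) \left(-263\right) + 186\right) - \left(632760 + 697167\right)} = \frac{1}{\left(50496 + 186\right) - 1329927} = \frac{1}{50682 - 1329927} = \frac{1}{-1279245} = - \frac{1}{1279245} \approx -7.8171 \cdot 10^{-7}$)
$H - 336912 = - \frac{1}{1279245} - 336912 = - \frac{430992991441}{1279245}$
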